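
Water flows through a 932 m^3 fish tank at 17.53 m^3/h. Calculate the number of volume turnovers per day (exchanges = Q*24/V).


Daily flow volume = 17.53 m^3/h * 24 h = 420.72 m^3/day
Exchanges = daily flow / tank volume = 420.72 / 932 = 0.451416 exchanges/day

0.451416 exchanges/day


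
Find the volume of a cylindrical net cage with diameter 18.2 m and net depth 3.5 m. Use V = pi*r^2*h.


r = d/2 = 18.2/2 = 9.1 m
Base area = pi*r^2 = pi*9.1^2 = 260.15529 m^2
Volume = 260.15529 * 3.5 = 910.544 m^3

910.544 m^3


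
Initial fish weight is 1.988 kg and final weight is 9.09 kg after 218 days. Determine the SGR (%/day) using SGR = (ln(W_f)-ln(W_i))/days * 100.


ln(W_f) = ln(9.09) = 2.2071749
ln(W_i) = ln(1.988) = 0.68712911
ln(W_f) - ln(W_i) = 2.2071749 - 0.68712911 = 1.5200458
SGR = 1.5200458 / 218 * 100 = 0.697269 %/day

0.697269 %/day


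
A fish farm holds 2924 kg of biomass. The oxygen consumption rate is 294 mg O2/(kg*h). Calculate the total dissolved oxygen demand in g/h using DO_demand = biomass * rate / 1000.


Total O2 consumption (mg/h) = 2924 kg * 294 mg/(kg*h) = 859656 mg/h
Convert to g/h: 859656 / 1000 = 859.656 g/h

859.656 g/h


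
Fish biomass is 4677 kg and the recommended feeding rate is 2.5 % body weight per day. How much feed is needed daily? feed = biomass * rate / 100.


Feeding rate fraction = 2.5% / 100 = 0.025
Daily feed = 4677 kg * 0.025 = 116.925 kg/day

116.925 kg/day


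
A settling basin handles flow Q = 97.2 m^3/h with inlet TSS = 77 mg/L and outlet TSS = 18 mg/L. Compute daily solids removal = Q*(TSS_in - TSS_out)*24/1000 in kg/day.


Concentration drop: TSS_in - TSS_out = 77 - 18 = 59 mg/L
Hourly solids removed = Q * dTSS = 97.2 m^3/h * 59 mg/L = 5734.8 g/h  (m^3/h * mg/L = g/h)
Daily solids removed = 5734.8 * 24 = 137635.2 g/day
Convert g to kg: 137635.2 / 1000 = 137.6352 kg/day

137.6352 kg/day


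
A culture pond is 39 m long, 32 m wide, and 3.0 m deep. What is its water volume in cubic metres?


Base area = L * W = 39 * 32 = 1248 m^2
Volume = area * depth = 1248 * 3.0 = 3744 m^3

3744 m^3


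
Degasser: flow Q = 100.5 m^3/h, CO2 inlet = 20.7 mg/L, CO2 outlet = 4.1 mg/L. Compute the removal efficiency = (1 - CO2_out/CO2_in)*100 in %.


CO2_out / CO2_in = 4.1 / 20.7 = 0.19806763
Fraction remaining = 0.19806763
efficiency = (1 - 0.19806763) * 100 = 80.1932 %

80.1932 %


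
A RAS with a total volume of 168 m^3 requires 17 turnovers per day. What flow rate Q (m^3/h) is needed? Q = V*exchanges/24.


Daily recirculation volume = 168 m^3 * 17 = 2856 m^3/day
Flow rate Q = daily volume / 24 h = 2856 / 24 = 119 m^3/h

119 m^3/h


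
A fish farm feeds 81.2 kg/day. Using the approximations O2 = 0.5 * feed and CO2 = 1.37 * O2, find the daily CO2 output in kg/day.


O2 = 81.2 * 0.5 = 40.6
CO2 = 40.6 * 1.37 = 55.622

55.622 kg/day


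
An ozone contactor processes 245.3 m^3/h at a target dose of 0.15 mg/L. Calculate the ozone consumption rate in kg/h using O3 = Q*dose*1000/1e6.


O3 demand (mg/h) = Q * dose * 1000 = 245.3 * 0.15 * 1000 = 36795 mg/h
Convert mg to kg: 36795 / 1e6 = 0.036795 kg/h

0.036795 kg/h


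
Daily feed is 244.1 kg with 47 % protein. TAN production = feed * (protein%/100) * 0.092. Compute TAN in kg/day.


Protein in feed = 244.1 * 47/100 = 114.727 kg/day
TAN = protein * 0.092 = 114.727 * 0.092 = 10.554884 kg/day

10.554884 kg/day


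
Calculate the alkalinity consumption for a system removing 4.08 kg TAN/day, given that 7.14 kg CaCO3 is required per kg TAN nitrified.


Alkalinity factor: 7.14 kg CaCO3 consumed per kg TAN nitrified
alk = 4.08 kg TAN * 7.14 = 29.1312 kg CaCO3/day

29.1312 kg CaCO3/day


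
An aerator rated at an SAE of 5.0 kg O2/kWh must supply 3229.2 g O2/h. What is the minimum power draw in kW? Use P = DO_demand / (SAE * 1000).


SAE in g O2/kWh = 5.0 * 1000 = 5000 g/kWh
P = DO_demand / SAE_g = 3229.2 / 5000 = 0.64584 kW

0.64584 kW


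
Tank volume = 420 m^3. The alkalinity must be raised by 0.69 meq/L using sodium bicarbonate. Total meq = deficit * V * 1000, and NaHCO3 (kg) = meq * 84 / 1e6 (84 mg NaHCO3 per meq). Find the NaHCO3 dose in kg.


Tank volume in L = 420 m^3 * 1000 = 420000 L
Total meq required = 0.69 meq/L * 420000 L = 289800 meq
NaHCO3 mass = 289800 meq * 84 mg/meq / 1e6 = 24.3432 kg

24.3432 kg


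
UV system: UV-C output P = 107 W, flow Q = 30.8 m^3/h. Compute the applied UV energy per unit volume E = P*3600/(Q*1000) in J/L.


Energy delivered per hour = 107 W * 3600 s = 385200 J/h
Volume treated per hour = 30.8 m^3/h * 1000 = 30800 L/h
dose = 385200 / 30800 = 12.5065 J/L

12.5065 J/L


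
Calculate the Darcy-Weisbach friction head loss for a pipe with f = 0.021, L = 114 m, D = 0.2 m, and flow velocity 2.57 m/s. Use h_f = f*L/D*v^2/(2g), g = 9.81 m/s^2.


v^2 = 2.57^2 = 6.6049 m^2/s^2
L/D = 114/0.2 = 570
h_f = f*(L/D)*v^2/(2g) = 0.021 * 570 * 6.6049 / 19.62 = 4.02959 m

4.02959 m


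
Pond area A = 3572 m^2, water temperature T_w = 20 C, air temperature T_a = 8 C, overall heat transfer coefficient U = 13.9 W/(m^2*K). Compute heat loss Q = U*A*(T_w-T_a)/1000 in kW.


Temperature difference dT = 20 - 8 = 12 K
Heat loss (W) = U * A * dT = 13.9 * 3572 * 12 = 595809.6 W
Convert to kW: 595809.6 / 1000 = 595.8096 kW

595.8096 kW


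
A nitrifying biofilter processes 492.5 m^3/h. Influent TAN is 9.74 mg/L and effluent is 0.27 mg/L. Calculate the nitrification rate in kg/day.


Concentration drop: TAN_in - TAN_out = 9.74 - 0.27 = 9.47 mg/L
Hourly TAN removed = Q * dTAN = 492.5 m^3/h * 9.47 mg/L = 4663.975 g/h  (m^3/h * mg/L = g/h)
Daily TAN removed = 4663.975 * 24 = 111935.4 g/day
Convert to kg/day: 111935.4 / 1000 = 111.9354 kg/day

111.9354 kg/day


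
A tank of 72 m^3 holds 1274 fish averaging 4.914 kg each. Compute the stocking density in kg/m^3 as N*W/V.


Total biomass = 1274 fish * 4.914 kg = 6260.436 kg
Density = total biomass / volume = 6260.436 / 72 = 86.9505 kg/m^3

86.9505 kg/m^3


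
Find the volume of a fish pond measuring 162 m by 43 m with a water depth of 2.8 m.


Base area = L * W = 162 * 43 = 6966 m^2
Volume = area * depth = 6966 * 2.8 = 19504.8 m^3

19504.8 m^3


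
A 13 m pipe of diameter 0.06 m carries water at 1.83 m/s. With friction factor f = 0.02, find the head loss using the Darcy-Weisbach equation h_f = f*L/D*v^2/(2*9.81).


v^2 = 1.83^2 = 3.3489 m^2/s^2
L/D = 13/0.06 = 216.66667
h_f = f*(L/D)*v^2/(2g) = 0.02 * 216.66667 * 3.3489 / 19.62 = 0.739648 m

0.739648 m


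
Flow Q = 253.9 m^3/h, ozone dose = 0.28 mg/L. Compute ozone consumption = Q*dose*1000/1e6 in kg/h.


O3 demand (mg/h) = Q * dose * 1000 = 253.9 * 0.28 * 1000 = 71092 mg/h
Convert mg to kg: 71092 / 1e6 = 0.071092 kg/h

0.071092 kg/h


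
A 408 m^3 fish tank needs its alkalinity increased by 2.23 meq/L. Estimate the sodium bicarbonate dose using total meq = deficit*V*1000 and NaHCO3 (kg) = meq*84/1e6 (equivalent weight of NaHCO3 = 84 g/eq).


Tank volume in L = 408 m^3 * 1000 = 408000 L
Total meq required = 2.23 meq/L * 408000 L = 909840 meq
NaHCO3 mass = 909840 meq * 84 mg/meq / 1e6 = 76.4266 kg

76.4266 kg


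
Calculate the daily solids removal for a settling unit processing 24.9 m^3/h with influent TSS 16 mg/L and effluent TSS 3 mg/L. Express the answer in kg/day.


Concentration drop: TSS_in - TSS_out = 16 - 3 = 13 mg/L
Hourly solids removed = Q * dTSS = 24.9 m^3/h * 13 mg/L = 323.7 g/h  (m^3/h * mg/L = g/h)
Daily solids removed = 323.7 * 24 = 7768.8 g/day
Convert g to kg: 7768.8 / 1000 = 7.7688 kg/day

7.7688 kg/day


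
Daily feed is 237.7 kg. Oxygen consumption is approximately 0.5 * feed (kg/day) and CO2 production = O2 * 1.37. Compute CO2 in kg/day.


O2 = 237.7 * 0.5 = 118.85
CO2 = 118.85 * 1.37 = 162.8245

162.8245 kg/day


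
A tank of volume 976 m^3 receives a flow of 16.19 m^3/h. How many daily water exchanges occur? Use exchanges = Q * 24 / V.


Daily flow volume = 16.19 m^3/h * 24 h = 388.56 m^3/day
Exchanges = daily flow / tank volume = 388.56 / 976 = 0.398115 exchanges/day

0.398115 exchanges/day


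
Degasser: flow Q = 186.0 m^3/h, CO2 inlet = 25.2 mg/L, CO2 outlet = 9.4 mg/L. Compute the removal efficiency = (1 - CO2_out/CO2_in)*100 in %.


CO2_out / CO2_in = 9.4 / 25.2 = 0.37301587
Fraction remaining = 0.37301587
efficiency = (1 - 0.37301587) * 100 = 62.6984 %

62.6984 %


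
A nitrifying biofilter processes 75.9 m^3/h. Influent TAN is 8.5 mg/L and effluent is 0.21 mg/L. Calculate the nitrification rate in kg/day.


Concentration drop: TAN_in - TAN_out = 8.5 - 0.21 = 8.29 mg/L
Hourly TAN removed = Q * dTAN = 75.9 m^3/h * 8.29 mg/L = 629.211 g/h  (m^3/h * mg/L = g/h)
Daily TAN removed = 629.211 * 24 = 15101.064 g/day
Convert to kg/day: 15101.064 / 1000 = 15.101064 kg/day

15.101064 kg/day


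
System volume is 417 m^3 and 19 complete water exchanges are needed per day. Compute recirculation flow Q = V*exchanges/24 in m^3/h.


Daily recirculation volume = 417 m^3 * 19 = 7923 m^3/day
Flow rate Q = daily volume / 24 h = 7923 / 24 = 330.125 m^3/h

330.125 m^3/h


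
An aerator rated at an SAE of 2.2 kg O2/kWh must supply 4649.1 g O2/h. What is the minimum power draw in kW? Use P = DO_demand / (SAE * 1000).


SAE in g O2/kWh = 2.2 * 1000 = 2200 g/kWh
P = DO_demand / SAE_g = 4649.1 / 2200 = 2.11323 kW

2.11323 kW


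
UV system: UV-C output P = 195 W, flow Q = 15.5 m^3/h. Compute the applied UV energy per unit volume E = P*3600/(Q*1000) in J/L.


Energy delivered per hour = 195 W * 3600 s = 702000 J/h
Volume treated per hour = 15.5 m^3/h * 1000 = 15500 L/h
dose = 702000 / 15500 = 45.2903 J/L

45.2903 J/L


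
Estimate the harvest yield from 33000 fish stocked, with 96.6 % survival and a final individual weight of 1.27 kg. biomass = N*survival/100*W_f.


Survivors = 33000 * 96.6/100 = 31878 fish
Harvest biomass = survivors * W_f = 31878 * 1.27 = 40485.06 kg

40485.06 kg


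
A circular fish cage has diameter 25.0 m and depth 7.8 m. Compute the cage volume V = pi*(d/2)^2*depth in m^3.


r = d/2 = 25.0/2 = 12.5 m
Base area = pi*r^2 = pi*12.5^2 = 490.87385 m^2
Volume = 490.87385 * 7.8 = 3828.82 m^3

3828.82 m^3


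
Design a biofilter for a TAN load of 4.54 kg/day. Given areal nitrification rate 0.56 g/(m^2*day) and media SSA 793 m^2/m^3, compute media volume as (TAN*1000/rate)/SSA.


A = 4.54*1000 / 0.56 = 8107.1429 m^2
V = 8107.1429 / 793 = 10.2234

10.2234 m^3


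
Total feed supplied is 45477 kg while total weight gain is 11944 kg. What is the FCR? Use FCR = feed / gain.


FCR = feed consumed / weight gained
FCR = 45477 kg / 11944 kg = 3.80752

3.80752


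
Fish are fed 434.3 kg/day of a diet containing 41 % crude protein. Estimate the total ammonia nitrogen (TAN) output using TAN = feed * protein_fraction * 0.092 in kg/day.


Protein in feed = 434.3 * 41/100 = 178.063 kg/day
TAN = protein * 0.092 = 178.063 * 0.092 = 16.381796 kg/day

16.381796 kg/day


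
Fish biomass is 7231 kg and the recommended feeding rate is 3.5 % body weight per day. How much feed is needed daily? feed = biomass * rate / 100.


Feeding rate fraction = 3.5% / 100 = 0.035
Daily feed = 7231 kg * 0.035 = 253.085 kg/day

253.085 kg/day


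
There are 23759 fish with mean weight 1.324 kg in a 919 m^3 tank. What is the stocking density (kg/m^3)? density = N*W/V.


Total biomass = 23759 fish * 1.324 kg = 31456.916 kg
Density = total biomass / volume = 31456.916 / 919 = 34.2295 kg/m^3

34.2295 kg/m^3


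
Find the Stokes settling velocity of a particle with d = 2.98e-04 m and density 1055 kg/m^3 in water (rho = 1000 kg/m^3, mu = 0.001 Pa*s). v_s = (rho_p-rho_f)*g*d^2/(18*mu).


Density difference: rho_p - rho_f = 1055 - 1000 = 55 kg/m^3
d^2 = (2.98e-04)^2 = 8.8804e-08 m^2
Numerator = (rho_p - rho_f) * g * d^2 = 55 * 9.81 * 8.8804e-08 = 4.7914198e-05
Denominator = 18 * mu = 18 * 0.001 = 0.018
v_s = 4.7914198e-05 / 0.018 = 0.0026619 m/s
Check: Re = rho_f * v_s * d / mu = 1000 * 0.0026619 * 2.98e-04 / 0.001 = 0.793 < 1, so Stokes' law applies.

0.0026619 m/s


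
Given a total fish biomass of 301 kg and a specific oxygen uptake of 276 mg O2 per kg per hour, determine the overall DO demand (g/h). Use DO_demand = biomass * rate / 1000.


Total O2 consumption (mg/h) = 301 kg * 276 mg/(kg*h) = 83076 mg/h
Convert to g/h: 83076 / 1000 = 83.076 g/h

83.076 g/h


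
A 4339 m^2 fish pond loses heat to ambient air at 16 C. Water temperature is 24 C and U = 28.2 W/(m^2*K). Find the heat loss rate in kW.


Temperature difference dT = 24 - 16 = 8 K
Heat loss (W) = U * A * dT = 28.2 * 4339 * 8 = 978878.4 W
Convert to kW: 978878.4 / 1000 = 978.8784 kW

978.8784 kW


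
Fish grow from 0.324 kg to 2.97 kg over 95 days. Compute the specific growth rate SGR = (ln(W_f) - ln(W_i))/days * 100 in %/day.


ln(W_f) = ln(2.97) = 1.088562
ln(W_i) = ln(0.324) = -1.1270118
ln(W_f) - ln(W_i) = 1.088562 - -1.1270118 = 2.2155738
SGR = 2.2155738 / 95 * 100 = 2.33218 %/day

2.33218 %/day


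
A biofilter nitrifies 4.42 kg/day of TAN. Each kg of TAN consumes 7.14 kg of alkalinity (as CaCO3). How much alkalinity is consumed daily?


Alkalinity factor: 7.14 kg CaCO3 consumed per kg TAN nitrified
alk = 4.42 kg TAN * 7.14 = 31.5588 kg CaCO3/day

31.5588 kg CaCO3/day


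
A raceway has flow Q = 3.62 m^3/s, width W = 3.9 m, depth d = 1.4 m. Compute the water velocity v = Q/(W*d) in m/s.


Cross-sectional area = W * d = 3.9 * 1.4 = 5.46 m^2
Velocity = Q / A = 3.62 / 5.46 = 0.663004 m/s

0.663004 m/s


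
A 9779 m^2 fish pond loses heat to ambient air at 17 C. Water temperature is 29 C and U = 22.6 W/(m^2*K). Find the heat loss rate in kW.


Temperature difference dT = 29 - 17 = 12 K
Heat loss (W) = U * A * dT = 22.6 * 9779 * 12 = 2652064.8 W
Convert to kW: 2652064.8 / 1000 = 2652.0648 kW

2652.0648 kW


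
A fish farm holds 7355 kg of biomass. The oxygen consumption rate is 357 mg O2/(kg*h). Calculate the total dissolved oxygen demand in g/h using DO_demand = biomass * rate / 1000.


Total O2 consumption (mg/h) = 7355 kg * 357 mg/(kg*h) = 2625735 mg/h
Convert to g/h: 2625735 / 1000 = 2625.735 g/h

2625.735 g/h


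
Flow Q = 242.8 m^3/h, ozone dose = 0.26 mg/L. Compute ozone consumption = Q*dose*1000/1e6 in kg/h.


O3 demand (mg/h) = Q * dose * 1000 = 242.8 * 0.26 * 1000 = 63128 mg/h
Convert mg to kg: 63128 / 1e6 = 0.063128 kg/h

0.063128 kg/h


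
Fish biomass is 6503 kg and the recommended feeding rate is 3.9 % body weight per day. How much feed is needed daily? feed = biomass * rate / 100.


Feeding rate fraction = 3.9% / 100 = 0.039
Daily feed = 6503 kg * 0.039 = 253.617 kg/day

253.617 kg/day


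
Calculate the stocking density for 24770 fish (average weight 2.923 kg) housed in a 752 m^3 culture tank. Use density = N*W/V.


Total biomass = 24770 fish * 2.923 kg = 72402.71 kg
Density = total biomass / volume = 72402.71 / 752 = 96.2802 kg/m^3

96.2802 kg/m^3


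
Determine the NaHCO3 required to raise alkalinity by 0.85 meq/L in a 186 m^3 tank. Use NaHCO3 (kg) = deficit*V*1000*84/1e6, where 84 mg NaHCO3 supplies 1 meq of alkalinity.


Tank volume in L = 186 m^3 * 1000 = 186000 L
Total meq required = 0.85 meq/L * 186000 L = 158100 meq
NaHCO3 mass = 158100 meq * 84 mg/meq / 1e6 = 13.2804 kg

13.2804 kg


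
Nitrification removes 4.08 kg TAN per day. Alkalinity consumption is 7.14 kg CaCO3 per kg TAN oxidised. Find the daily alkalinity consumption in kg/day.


Alkalinity factor: 7.14 kg CaCO3 consumed per kg TAN nitrified
alk = 4.08 kg TAN * 7.14 = 29.1312 kg CaCO3/day

29.1312 kg CaCO3/day


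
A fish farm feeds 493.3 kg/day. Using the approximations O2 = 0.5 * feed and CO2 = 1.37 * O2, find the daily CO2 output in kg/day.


O2 = 493.3 * 0.5 = 246.65
CO2 = 246.65 * 1.37 = 337.9105

337.9105 kg/day


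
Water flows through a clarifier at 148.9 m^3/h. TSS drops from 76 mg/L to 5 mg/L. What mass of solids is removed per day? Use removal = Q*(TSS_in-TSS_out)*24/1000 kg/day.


Concentration drop: TSS_in - TSS_out = 76 - 5 = 71 mg/L
Hourly solids removed = Q * dTSS = 148.9 m^3/h * 71 mg/L = 10571.9 g/h  (m^3/h * mg/L = g/h)
Daily solids removed = 10571.9 * 24 = 253725.6 g/day
Convert g to kg: 253725.6 / 1000 = 253.7256 kg/day

253.7256 kg/day


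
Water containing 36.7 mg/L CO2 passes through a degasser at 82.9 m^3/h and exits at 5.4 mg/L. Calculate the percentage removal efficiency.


CO2_out / CO2_in = 5.4 / 36.7 = 0.14713896
Fraction remaining = 0.14713896
efficiency = (1 - 0.14713896) * 100 = 85.2861 %

85.2861 %


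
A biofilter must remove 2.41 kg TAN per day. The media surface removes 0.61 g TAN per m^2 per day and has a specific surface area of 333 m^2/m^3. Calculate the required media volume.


A = 2.41*1000 / 0.61 = 3950.8197 m^2
V = 3950.8197 / 333 = 11.8643

11.8643 m^3


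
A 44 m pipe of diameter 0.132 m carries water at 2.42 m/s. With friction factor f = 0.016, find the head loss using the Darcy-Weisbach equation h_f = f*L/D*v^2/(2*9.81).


v^2 = 2.42^2 = 5.8564 m^2/s^2
L/D = 44/0.132 = 333.33333
h_f = f*(L/D)*v^2/(2g) = 0.016 * 333.33333 * 5.8564 / 19.62 = 1.59195 m

1.59195 m


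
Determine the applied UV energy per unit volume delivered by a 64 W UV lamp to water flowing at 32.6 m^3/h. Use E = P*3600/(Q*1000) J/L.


Energy delivered per hour = 64 W * 3600 s = 230400 J/h
Volume treated per hour = 32.6 m^3/h * 1000 = 32600 L/h
dose = 230400 / 32600 = 7.06748 J/L

7.06748 J/L


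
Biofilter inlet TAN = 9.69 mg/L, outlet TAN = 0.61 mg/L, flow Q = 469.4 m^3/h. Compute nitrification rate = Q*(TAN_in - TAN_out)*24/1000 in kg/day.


Concentration drop: TAN_in - TAN_out = 9.69 - 0.61 = 9.08 mg/L
Hourly TAN removed = Q * dTAN = 469.4 m^3/h * 9.08 mg/L = 4262.152 g/h  (m^3/h * mg/L = g/h)
Daily TAN removed = 4262.152 * 24 = 102291.648 g/day
Convert to kg/day: 102291.648 / 1000 = 102.291648 kg/day

102.291648 kg/day


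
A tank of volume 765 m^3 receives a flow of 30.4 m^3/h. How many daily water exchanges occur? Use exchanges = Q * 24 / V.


Daily flow volume = 30.4 m^3/h * 24 h = 729.6 m^3/day
Exchanges = daily flow / tank volume = 729.6 / 765 = 0.953725 exchanges/day

0.953725 exchanges/day


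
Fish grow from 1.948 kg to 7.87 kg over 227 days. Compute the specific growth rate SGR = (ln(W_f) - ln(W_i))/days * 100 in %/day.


ln(W_f) = ln(7.87) = 2.0630581
ln(W_i) = ln(1.948) = 0.66680321
ln(W_f) - ln(W_i) = 2.0630581 - 0.66680321 = 1.3962549
SGR = 1.3962549 / 227 * 100 = 0.61509 %/day

0.61509 %/day


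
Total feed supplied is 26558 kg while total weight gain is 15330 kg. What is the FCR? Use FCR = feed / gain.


FCR = feed consumed / weight gained
FCR = 26558 kg / 15330 kg = 1.73242

1.73242


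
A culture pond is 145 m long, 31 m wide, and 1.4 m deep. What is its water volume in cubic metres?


Base area = L * W = 145 * 31 = 4495 m^2
Volume = area * depth = 4495 * 1.4 = 6293 m^3

6293 m^3


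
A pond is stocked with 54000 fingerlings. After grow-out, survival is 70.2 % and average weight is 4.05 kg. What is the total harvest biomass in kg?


Survivors = 54000 * 70.2/100 = 37908 fish
Harvest biomass = survivors * W_f = 37908 * 4.05 = 153527.4 kg

153527.4 kg


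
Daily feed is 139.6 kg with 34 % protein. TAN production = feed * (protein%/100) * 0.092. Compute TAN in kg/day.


Protein in feed = 139.6 * 34/100 = 47.464 kg/day
TAN = protein * 0.092 = 47.464 * 0.092 = 4.366688 kg/day

4.366688 kg/day


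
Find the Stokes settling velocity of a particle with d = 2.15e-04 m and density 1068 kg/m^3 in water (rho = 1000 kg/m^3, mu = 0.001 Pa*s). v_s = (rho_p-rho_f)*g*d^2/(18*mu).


Density difference: rho_p - rho_f = 1068 - 1000 = 68 kg/m^3
d^2 = (2.15e-04)^2 = 4.6225e-08 m^2
Numerator = (rho_p - rho_f) * g * d^2 = 68 * 9.81 * 4.6225e-08 = 3.0835773e-05
Denominator = 18 * mu = 18 * 0.001 = 0.018
v_s = 3.0835773e-05 / 0.018 = 0.0017131 m/s
Check: Re = rho_f * v_s * d / mu = 1000 * 0.0017131 * 2.15e-04 / 0.001 = 0.368 < 1, so Stokes' law applies.

0.0017131 m/s


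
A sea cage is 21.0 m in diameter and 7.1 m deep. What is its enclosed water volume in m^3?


r = d/2 = 21.0/2 = 10.5 m
Base area = pi*r^2 = pi*10.5^2 = 346.36059 m^2
Volume = 346.36059 * 7.1 = 2459.16 m^3

2459.16 m^3


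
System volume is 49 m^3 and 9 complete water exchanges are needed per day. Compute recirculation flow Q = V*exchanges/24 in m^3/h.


Daily recirculation volume = 49 m^3 * 9 = 441 m^3/day
Flow rate Q = daily volume / 24 h = 441 / 24 = 18.375 m^3/h

18.375 m^3/h


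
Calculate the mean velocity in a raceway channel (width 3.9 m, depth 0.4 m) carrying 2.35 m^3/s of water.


Cross-sectional area = W * d = 3.9 * 0.4 = 1.56 m^2
Velocity = Q / A = 2.35 / 1.56 = 1.50641 m/s

1.50641 m/s


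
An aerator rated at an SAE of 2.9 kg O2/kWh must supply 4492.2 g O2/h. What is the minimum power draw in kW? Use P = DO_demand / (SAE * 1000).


SAE in g O2/kWh = 2.9 * 1000 = 2900 g/kWh
P = DO_demand / SAE_g = 4492.2 / 2900 = 1.54903 kW

1.54903 kW


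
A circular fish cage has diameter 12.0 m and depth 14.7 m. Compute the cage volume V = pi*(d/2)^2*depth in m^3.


r = d/2 = 12.0/2 = 6 m
Base area = pi*r^2 = pi*6^2 = 113.09734 m^2
Volume = 113.09734 * 14.7 = 1662.53 m^3

1662.53 m^3


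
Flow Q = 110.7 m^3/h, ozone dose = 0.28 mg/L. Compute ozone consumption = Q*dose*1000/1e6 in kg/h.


O3 demand (mg/h) = Q * dose * 1000 = 110.7 * 0.28 * 1000 = 30996 mg/h
Convert mg to kg: 30996 / 1e6 = 0.030996 kg/h

0.030996 kg/h


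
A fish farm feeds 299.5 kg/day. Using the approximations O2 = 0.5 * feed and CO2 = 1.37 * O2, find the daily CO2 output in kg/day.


O2 = 299.5 * 0.5 = 149.75
CO2 = 149.75 * 1.37 = 205.1575

205.1575 kg/day


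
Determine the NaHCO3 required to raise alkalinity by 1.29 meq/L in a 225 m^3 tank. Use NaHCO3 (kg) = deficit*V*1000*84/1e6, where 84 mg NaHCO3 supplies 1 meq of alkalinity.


Tank volume in L = 225 m^3 * 1000 = 225000 L
Total meq required = 1.29 meq/L * 225000 L = 290250 meq
NaHCO3 mass = 290250 meq * 84 mg/meq / 1e6 = 24.381 kg

24.381 kg


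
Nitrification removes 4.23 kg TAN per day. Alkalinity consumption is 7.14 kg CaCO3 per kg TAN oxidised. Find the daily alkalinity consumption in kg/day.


Alkalinity factor: 7.14 kg CaCO3 consumed per kg TAN nitrified
alk = 4.23 kg TAN * 7.14 = 30.2022 kg CaCO3/day

30.2022 kg CaCO3/day


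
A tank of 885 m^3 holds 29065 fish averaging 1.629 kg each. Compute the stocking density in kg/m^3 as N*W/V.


Total biomass = 29065 fish * 1.629 kg = 47346.885 kg
Density = total biomass / volume = 47346.885 / 885 = 53.4993 kg/m^3

53.4993 kg/m^3


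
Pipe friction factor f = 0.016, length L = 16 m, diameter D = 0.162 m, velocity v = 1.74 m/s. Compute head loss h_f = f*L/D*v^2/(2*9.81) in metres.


v^2 = 1.74^2 = 3.0276 m^2/s^2
L/D = 16/0.162 = 98.765432
h_f = f*(L/D)*v^2/(2g) = 0.016 * 98.765432 * 3.0276 / 19.62 = 0.243851 m

0.243851 m


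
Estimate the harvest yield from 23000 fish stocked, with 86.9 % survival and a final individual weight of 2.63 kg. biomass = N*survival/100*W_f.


Survivors = 23000 * 86.9/100 = 19987 fish
Harvest biomass = survivors * W_f = 19987 * 2.63 = 52565.81 kg

52565.81 kg


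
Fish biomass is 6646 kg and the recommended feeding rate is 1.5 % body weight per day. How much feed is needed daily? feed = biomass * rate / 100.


Feeding rate fraction = 1.5% / 100 = 0.015
Daily feed = 6646 kg * 0.015 = 99.69 kg/day

99.69 kg/day


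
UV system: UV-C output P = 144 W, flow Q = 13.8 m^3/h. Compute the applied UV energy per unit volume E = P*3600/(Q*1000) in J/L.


Energy delivered per hour = 144 W * 3600 s = 518400 J/h
Volume treated per hour = 13.8 m^3/h * 1000 = 13800 L/h
dose = 518400 / 13800 = 37.5652 J/L

37.5652 J/L


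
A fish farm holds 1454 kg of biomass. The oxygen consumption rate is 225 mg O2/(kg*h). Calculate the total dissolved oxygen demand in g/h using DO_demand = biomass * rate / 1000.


Total O2 consumption (mg/h) = 1454 kg * 225 mg/(kg*h) = 327150 mg/h
Convert to g/h: 327150 / 1000 = 327.15 g/h

327.15 g/h


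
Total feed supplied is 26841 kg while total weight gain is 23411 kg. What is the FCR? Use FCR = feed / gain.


FCR = feed consumed / weight gained
FCR = 26841 kg / 23411 kg = 1.14651

1.14651


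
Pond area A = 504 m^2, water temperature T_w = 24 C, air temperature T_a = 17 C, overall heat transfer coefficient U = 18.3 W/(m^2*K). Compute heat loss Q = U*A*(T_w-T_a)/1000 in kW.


Temperature difference dT = 24 - 17 = 7 K
Heat loss (W) = U * A * dT = 18.3 * 504 * 7 = 64562.4 W
Convert to kW: 64562.4 / 1000 = 64.5624 kW

64.5624 kW


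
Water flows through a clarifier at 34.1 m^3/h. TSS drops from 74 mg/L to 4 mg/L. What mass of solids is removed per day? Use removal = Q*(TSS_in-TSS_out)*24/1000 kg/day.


Concentration drop: TSS_in - TSS_out = 74 - 4 = 70 mg/L
Hourly solids removed = Q * dTSS = 34.1 m^3/h * 70 mg/L = 2387 g/h  (m^3/h * mg/L = g/h)
Daily solids removed = 2387 * 24 = 57288 g/day
Convert g to kg: 57288 / 1000 = 57.288 kg/day

57.288 kg/day


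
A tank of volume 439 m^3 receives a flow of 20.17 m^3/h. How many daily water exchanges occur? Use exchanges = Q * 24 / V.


Daily flow volume = 20.17 m^3/h * 24 h = 484.08 m^3/day
Exchanges = daily flow / tank volume = 484.08 / 439 = 1.10269 exchanges/day

1.10269 exchanges/day


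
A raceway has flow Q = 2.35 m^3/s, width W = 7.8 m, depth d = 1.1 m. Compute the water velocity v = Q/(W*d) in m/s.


Cross-sectional area = W * d = 7.8 * 1.1 = 8.58 m^2
Velocity = Q / A = 2.35 / 8.58 = 0.273893 m/s

0.273893 m/s


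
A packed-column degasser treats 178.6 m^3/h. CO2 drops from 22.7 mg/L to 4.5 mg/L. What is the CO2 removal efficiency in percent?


CO2_out / CO2_in = 4.5 / 22.7 = 0.19823789
Fraction remaining = 0.19823789
efficiency = (1 - 0.19823789) * 100 = 80.1762 %

80.1762 %


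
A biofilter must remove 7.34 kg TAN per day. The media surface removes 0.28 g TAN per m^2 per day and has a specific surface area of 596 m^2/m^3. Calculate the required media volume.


A = 7.34*1000 / 0.28 = 26214.286 m^2
V = 26214.286 / 596 = 43.9837

43.9837 m^3


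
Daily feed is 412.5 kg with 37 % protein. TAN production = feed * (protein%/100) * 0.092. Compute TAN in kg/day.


Protein in feed = 412.5 * 37/100 = 152.625 kg/day
TAN = protein * 0.092 = 152.625 * 0.092 = 14.0415 kg/day

14.0415 kg/day


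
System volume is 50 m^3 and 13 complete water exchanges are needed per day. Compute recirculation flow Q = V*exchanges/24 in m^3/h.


Daily recirculation volume = 50 m^3 * 13 = 650 m^3/day
Flow rate Q = daily volume / 24 h = 650 / 24 = 27.0833 m^3/h

27.0833 m^3/h


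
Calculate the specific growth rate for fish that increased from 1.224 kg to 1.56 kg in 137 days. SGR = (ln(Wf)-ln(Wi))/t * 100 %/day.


ln(W_f) = ln(1.56) = 0.44468582
ln(W_i) = ln(1.224) = 0.20212418
ln(W_f) - ln(W_i) = 0.44468582 - 0.20212418 = 0.24256164
SGR = 0.24256164 / 137 * 100 = 0.177052 %/day

0.177052 %/day


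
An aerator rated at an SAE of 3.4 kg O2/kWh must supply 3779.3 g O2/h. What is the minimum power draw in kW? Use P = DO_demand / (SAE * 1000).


SAE in g O2/kWh = 3.4 * 1000 = 3400 g/kWh
P = DO_demand / SAE_g = 3779.3 / 3400 = 1.11156 kW

1.11156 kW


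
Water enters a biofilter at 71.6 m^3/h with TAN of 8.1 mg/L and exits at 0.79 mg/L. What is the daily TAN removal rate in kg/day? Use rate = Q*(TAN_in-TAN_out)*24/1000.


Concentration drop: TAN_in - TAN_out = 8.1 - 0.79 = 7.31 mg/L
Hourly TAN removed = Q * dTAN = 71.6 m^3/h * 7.31 mg/L = 523.396 g/h  (m^3/h * mg/L = g/h)
Daily TAN removed = 523.396 * 24 = 12561.504 g/day
Convert to kg/day: 12561.504 / 1000 = 12.561504 kg/day

12.561504 kg/day


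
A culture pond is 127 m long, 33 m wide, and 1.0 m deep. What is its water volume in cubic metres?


Base area = L * W = 127 * 33 = 4191 m^2
Volume = area * depth = 4191 * 1.0 = 4191 m^3

4191 m^3


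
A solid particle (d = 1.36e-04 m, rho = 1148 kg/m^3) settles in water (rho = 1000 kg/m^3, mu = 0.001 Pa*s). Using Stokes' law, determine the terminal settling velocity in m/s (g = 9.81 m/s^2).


Density difference: rho_p - rho_f = 1148 - 1000 = 148 kg/m^3
d^2 = (1.36e-04)^2 = 1.8496e-08 m^2
Numerator = (rho_p - rho_f) * g * d^2 = 148 * 9.81 * 1.8496e-08 = 2.6853972e-05
Denominator = 18 * mu = 18 * 0.001 = 0.018
v_s = 2.6853972e-05 / 0.018 = 0.00149189 m/s
Check: Re = rho_f * v_s * d / mu = 1000 * 0.00149189 * 1.36e-04 / 0.001 = 0.203 < 1, so Stokes' law applies.

0.00149189 m/s


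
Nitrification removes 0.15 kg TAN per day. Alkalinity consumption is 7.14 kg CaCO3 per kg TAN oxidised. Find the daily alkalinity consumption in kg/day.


Alkalinity factor: 7.14 kg CaCO3 consumed per kg TAN nitrified
alk = 0.15 kg TAN * 7.14 = 1.071 kg CaCO3/day

1.071 kg CaCO3/day


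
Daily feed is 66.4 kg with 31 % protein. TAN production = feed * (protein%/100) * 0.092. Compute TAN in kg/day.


Protein in feed = 66.4 * 31/100 = 20.584 kg/day
TAN = protein * 0.092 = 20.584 * 0.092 = 1.893728 kg/day

1.893728 kg/day


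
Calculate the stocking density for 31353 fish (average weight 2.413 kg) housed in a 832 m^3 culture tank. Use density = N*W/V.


Total biomass = 31353 fish * 2.413 kg = 75654.789 kg
Density = total biomass / volume = 75654.789 / 832 = 90.9312 kg/m^3

90.9312 kg/m^3


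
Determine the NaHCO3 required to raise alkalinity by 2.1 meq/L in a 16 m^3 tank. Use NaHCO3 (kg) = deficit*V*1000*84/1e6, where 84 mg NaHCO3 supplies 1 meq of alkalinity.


Tank volume in L = 16 m^3 * 1000 = 16000 L
Total meq required = 2.1 meq/L * 16000 L = 33600 meq
NaHCO3 mass = 33600 meq * 84 mg/meq / 1e6 = 2.8224 kg

2.8224 kg


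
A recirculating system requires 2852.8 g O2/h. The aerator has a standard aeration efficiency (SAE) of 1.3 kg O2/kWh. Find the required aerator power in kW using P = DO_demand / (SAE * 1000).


SAE in g O2/kWh = 1.3 * 1000 = 1300 g/kWh
P = DO_demand / SAE_g = 2852.8 / 1300 = 2.19446 kW

2.19446 kW


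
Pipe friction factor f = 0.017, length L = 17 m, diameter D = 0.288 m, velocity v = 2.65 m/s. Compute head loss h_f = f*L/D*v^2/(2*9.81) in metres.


v^2 = 2.65^2 = 7.0225 m^2/s^2
L/D = 17/0.288 = 59.027778
h_f = f*(L/D)*v^2/(2g) = 0.017 * 59.027778 * 7.0225 / 19.62 = 0.359168 m

0.359168 m


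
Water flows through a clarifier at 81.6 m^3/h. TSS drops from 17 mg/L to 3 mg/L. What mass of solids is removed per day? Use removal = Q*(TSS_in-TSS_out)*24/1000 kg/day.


Concentration drop: TSS_in - TSS_out = 17 - 3 = 14 mg/L
Hourly solids removed = Q * dTSS = 81.6 m^3/h * 14 mg/L = 1142.4 g/h  (m^3/h * mg/L = g/h)
Daily solids removed = 1142.4 * 24 = 27417.6 g/day
Convert g to kg: 27417.6 / 1000 = 27.4176 kg/day

27.4176 kg/day


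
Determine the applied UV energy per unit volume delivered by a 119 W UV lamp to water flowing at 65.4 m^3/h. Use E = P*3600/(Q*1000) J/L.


Energy delivered per hour = 119 W * 3600 s = 428400 J/h
Volume treated per hour = 65.4 m^3/h * 1000 = 65400 L/h
dose = 428400 / 65400 = 6.55046 J/L

6.55046 J/L


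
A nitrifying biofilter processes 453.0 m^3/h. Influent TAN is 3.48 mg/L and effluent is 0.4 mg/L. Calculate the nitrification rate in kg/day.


Concentration drop: TAN_in - TAN_out = 3.48 - 0.4 = 3.08 mg/L
Hourly TAN removed = Q * dTAN = 453.0 m^3/h * 3.08 mg/L = 1395.24 g/h  (m^3/h * mg/L = g/h)
Daily TAN removed = 1395.24 * 24 = 33485.76 g/day
Convert to kg/day: 33485.76 / 1000 = 33.48576 kg/day

33.48576 kg/day


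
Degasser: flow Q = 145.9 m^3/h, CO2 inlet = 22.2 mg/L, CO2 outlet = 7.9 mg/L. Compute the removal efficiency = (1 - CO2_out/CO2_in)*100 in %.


CO2_out / CO2_in = 7.9 / 22.2 = 0.35585586
Fraction remaining = 0.35585586
efficiency = (1 - 0.35585586) * 100 = 64.4144 %

64.4144 %


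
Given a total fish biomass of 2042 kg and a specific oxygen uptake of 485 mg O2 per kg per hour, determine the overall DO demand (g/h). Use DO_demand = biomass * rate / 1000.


Total O2 consumption (mg/h) = 2042 kg * 485 mg/(kg*h) = 990370 mg/h
Convert to g/h: 990370 / 1000 = 990.37 g/h

990.37 g/h


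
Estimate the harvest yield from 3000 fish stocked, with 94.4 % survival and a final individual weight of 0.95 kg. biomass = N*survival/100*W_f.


Survivors = 3000 * 94.4/100 = 2832 fish
Harvest biomass = survivors * W_f = 2832 * 0.95 = 2690.4 kg

2690.4 kg


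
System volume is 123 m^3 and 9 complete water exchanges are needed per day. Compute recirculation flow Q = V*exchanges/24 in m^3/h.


Daily recirculation volume = 123 m^3 * 9 = 1107 m^3/day
Flow rate Q = daily volume / 24 h = 1107 / 24 = 46.125 m^3/h

46.125 m^3/h


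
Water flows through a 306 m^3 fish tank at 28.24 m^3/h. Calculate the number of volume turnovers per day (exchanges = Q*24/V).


Daily flow volume = 28.24 m^3/h * 24 h = 677.76 m^3/day
Exchanges = daily flow / tank volume = 677.76 / 306 = 2.2149 exchanges/day

2.2149 exchanges/day


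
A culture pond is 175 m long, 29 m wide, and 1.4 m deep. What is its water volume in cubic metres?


Base area = L * W = 175 * 29 = 5075 m^2
Volume = area * depth = 5075 * 1.4 = 7105 m^3

7105 m^3


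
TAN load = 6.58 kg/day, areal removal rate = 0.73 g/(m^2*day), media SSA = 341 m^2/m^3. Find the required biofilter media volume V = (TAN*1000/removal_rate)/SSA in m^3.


A = 6.58*1000 / 0.73 = 9013.6986 m^2
V = 9013.6986 / 341 = 26.4331

26.4331 m^3


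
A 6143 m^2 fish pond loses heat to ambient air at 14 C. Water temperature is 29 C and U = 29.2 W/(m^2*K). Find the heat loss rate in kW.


Temperature difference dT = 29 - 14 = 15 K
Heat loss (W) = U * A * dT = 29.2 * 6143 * 15 = 2690634 W
Convert to kW: 2690634 / 1000 = 2690.634 kW

2690.634 kW


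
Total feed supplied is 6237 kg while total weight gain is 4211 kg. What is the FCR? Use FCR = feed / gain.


FCR = feed consumed / weight gained
FCR = 6237 kg / 4211 kg = 1.48112

1.48112


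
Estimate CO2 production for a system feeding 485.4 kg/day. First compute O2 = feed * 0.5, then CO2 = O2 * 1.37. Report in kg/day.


O2 = 485.4 * 0.5 = 242.7
CO2 = 242.7 * 1.37 = 332.499

332.499 kg/day


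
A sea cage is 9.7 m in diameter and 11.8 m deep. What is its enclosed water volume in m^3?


r = d/2 = 9.7/2 = 4.85 m
Base area = pi*r^2 = pi*4.85^2 = 73.898113 m^2
Volume = 73.898113 * 11.8 = 871.998 m^3

871.998 m^3


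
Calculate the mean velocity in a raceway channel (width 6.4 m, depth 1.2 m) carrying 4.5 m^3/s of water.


Cross-sectional area = W * d = 6.4 * 1.2 = 7.68 m^2
Velocity = Q / A = 4.5 / 7.68 = 0.585938 m/s

0.585938 m/s


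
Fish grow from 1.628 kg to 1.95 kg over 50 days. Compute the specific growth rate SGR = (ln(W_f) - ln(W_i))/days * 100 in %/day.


ln(W_f) = ln(1.95) = 0.66782937
ln(W_i) = ln(1.628) = 0.48735227
ln(W_f) - ln(W_i) = 0.66782937 - 0.48735227 = 0.1804771
SGR = 0.1804771 / 50 * 100 = 0.360954 %/day

0.360954 %/day


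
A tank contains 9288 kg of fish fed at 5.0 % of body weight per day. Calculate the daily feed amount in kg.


Feeding rate fraction = 5.0% / 100 = 0.05
Daily feed = 9288 kg * 0.05 = 464.4 kg/day

464.4 kg/day


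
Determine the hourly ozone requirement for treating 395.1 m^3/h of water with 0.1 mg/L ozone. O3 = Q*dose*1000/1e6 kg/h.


O3 demand (mg/h) = Q * dose * 1000 = 395.1 * 0.1 * 1000 = 39510 mg/h
Convert mg to kg: 39510 / 1e6 = 0.03951 kg/h

0.03951 kg/h


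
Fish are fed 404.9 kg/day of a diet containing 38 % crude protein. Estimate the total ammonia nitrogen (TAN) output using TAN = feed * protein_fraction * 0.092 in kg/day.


Protein in feed = 404.9 * 38/100 = 153.862 kg/day
TAN = protein * 0.092 = 153.862 * 0.092 = 14.155304 kg/day

14.155304 kg/day


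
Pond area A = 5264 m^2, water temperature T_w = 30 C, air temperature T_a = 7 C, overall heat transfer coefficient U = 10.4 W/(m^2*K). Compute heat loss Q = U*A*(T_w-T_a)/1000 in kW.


Temperature difference dT = 30 - 7 = 23 K
Heat loss (W) = U * A * dT = 10.4 * 5264 * 23 = 1259148.8 W
Convert to kW: 1259148.8 / 1000 = 1259.1488 kW

1259.1488 kW


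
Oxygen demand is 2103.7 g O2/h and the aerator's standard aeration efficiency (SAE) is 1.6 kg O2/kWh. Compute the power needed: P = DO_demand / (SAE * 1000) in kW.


SAE in g O2/kWh = 1.6 * 1000 = 1600 g/kWh
P = DO_demand / SAE_g = 2103.7 / 1600 = 1.31481 kW

1.31481 kW


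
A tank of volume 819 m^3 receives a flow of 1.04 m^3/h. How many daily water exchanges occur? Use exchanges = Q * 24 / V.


Daily flow volume = 1.04 m^3/h * 24 h = 24.96 m^3/day
Exchanges = daily flow / tank volume = 24.96 / 819 = 0.0304762 exchanges/day

0.0304762 exchanges/day


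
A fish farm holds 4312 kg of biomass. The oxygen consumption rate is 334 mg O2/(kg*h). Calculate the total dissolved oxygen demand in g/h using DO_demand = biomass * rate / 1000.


Total O2 consumption (mg/h) = 4312 kg * 334 mg/(kg*h) = 1440208 mg/h
Convert to g/h: 1440208 / 1000 = 1440.208 g/h

1440.208 g/h


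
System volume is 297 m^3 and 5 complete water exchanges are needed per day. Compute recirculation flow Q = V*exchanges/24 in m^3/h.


Daily recirculation volume = 297 m^3 * 5 = 1485 m^3/day
Flow rate Q = daily volume / 24 h = 1485 / 24 = 61.875 m^3/h

61.875 m^3/h


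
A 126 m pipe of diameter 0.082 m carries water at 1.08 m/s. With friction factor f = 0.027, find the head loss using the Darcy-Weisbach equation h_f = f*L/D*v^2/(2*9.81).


v^2 = 1.08^2 = 1.1664 m^2/s^2
L/D = 126/0.082 = 1536.5854
h_f = f*(L/D)*v^2/(2g) = 0.027 * 1536.5854 * 1.1664 / 19.62 = 2.46643 m

2.46643 m


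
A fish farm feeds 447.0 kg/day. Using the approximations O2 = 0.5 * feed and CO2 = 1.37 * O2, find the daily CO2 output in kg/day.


O2 = 447.0 * 0.5 = 223.5
CO2 = 223.5 * 1.37 = 306.195

306.195 kg/day


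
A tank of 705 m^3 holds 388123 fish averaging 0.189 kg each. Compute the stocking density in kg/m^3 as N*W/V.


Total biomass = 388123 fish * 0.189 kg = 73355.247 kg
Density = total biomass / volume = 73355.247 / 705 = 104.05 kg/m^3

104.05 kg/m^3


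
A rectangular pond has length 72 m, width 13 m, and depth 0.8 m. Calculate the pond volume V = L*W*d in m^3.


Base area = L * W = 72 * 13 = 936 m^2
Volume = area * depth = 936 * 0.8 = 748.8 m^3

748.8 m^3


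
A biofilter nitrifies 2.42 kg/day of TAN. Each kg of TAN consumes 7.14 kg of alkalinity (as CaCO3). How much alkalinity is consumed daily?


Alkalinity factor: 7.14 kg CaCO3 consumed per kg TAN nitrified
alk = 2.42 kg TAN * 7.14 = 17.2788 kg CaCO3/day

17.2788 kg CaCO3/day


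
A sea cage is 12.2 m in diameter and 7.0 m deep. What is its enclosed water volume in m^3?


r = d/2 = 12.2/2 = 6.1 m
Base area = pi*r^2 = pi*6.1^2 = 116.89866 m^2
Volume = 116.89866 * 7.0 = 818.291 m^3

818.291 m^3


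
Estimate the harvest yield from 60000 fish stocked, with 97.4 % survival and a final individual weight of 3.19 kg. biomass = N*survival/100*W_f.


Survivors = 60000 * 97.4/100 = 58440 fish
Harvest biomass = survivors * W_f = 58440 * 3.19 = 186423.6 kg

186423.6 kg


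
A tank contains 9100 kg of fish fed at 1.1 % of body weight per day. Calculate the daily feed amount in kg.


Feeding rate fraction = 1.1% / 100 = 0.011
Daily feed = 9100 kg * 0.011 = 100.1 kg/day

100.1 kg/day


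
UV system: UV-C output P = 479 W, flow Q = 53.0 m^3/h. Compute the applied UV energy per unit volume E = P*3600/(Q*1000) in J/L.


Energy delivered per hour = 479 W * 3600 s = 1724400 J/h
Volume treated per hour = 53.0 m^3/h * 1000 = 53000 L/h
dose = 1724400 / 53000 = 32.5358 J/L

32.5358 J/L


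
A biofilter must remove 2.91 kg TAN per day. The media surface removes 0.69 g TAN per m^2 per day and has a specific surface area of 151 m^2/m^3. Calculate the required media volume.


A = 2.91*1000 / 0.69 = 4217.3913 m^2
V = 4217.3913 / 151 = 27.9297

27.9297 m^3


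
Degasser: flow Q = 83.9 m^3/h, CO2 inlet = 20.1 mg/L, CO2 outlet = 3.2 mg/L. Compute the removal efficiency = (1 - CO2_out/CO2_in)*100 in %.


CO2_out / CO2_in = 3.2 / 20.1 = 0.15920398
Fraction remaining = 0.15920398
efficiency = (1 - 0.15920398) * 100 = 84.0796 %

84.0796 %
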